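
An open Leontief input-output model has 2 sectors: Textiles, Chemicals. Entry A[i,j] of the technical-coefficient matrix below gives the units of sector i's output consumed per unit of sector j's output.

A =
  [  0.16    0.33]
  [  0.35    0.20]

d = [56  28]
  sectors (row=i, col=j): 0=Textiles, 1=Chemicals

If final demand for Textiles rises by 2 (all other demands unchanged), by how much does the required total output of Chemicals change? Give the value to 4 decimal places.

Form M = I − A:
  [  0.84   -0.33]
  [ -0.35    0.80]
Leontief inverse L = M⁻¹:
  [  1.4376    0.5930]
  [  0.6289    1.5094]
Total output x = L · d:
  x_0 = 1.4376·56 + 0.5930·28 = 97.1069
  x_1 = 0.6289·56 + 1.5094·28 = 77.4843
Δx_1 = L[1,0] · Δd_0 = 0.6289 · 2 = 1.2579

1.2579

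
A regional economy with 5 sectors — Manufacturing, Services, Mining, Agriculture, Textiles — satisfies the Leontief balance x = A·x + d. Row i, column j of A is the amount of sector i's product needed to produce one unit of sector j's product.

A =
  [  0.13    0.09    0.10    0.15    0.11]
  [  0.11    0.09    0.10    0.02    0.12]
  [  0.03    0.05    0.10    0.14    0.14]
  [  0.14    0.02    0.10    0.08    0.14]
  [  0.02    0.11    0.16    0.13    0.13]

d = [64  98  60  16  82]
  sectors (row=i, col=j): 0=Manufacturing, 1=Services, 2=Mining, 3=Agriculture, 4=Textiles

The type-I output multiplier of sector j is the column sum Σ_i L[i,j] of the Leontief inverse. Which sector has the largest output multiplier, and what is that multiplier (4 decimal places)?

Textiles (2.2964)

Form M = I − A:
  [  0.87   -0.09   -0.10   -0.15   -0.11]
  [ -0.11    0.91   -0.10   -0.02   -0.12]
  [ -0.03   -0.05    0.90   -0.14   -0.14]
  [ -0.14   -0.02   -0.10    0.92   -0.14]
  [ -0.02   -0.11   -0.16   -0.13    0.87]
Leontief inverse L = M⁻¹:
  [  1.2297    0.1721    0.2329    0.2766    0.2612]
  [  0.1779    1.1585    0.2032    0.1182    0.2340]
  [  0.1005    0.1132    1.2079    0.2396    0.2612]
  [  0.2174    0.0918    0.2146    1.1948    0.2669]
  [  0.1017    0.1850    0.2853    0.2439    1.2730]
Total output x = L · d:
  x_0 = 1.2297·64 + 0.1721·98 + 0.2329·60 + 0.2766·16 + 0.2612·82 = 135.3860
  x_1 = 0.1779·64 + 1.1585·98 + 0.2032·60 + 0.1182·16 + 0.2340·82 = 158.1957
  x_2 = 0.1005·64 + 0.1132·98 + 1.2079·60 + 0.2396·16 + 0.2612·82 = 115.2527
  x_3 = 0.2174·64 + 0.0918·98 + 0.2146·60 + 1.1948·16 + 0.2669·82 = 76.7918
  x_4 = 0.1017·64 + 0.1850·98 + 0.2853·60 + 0.2439·16 + 1.2730·82 = 150.0375
Output multipliers (column sums of L):
  Manufacturing: 1.8273
  Services: 1.7206
  Mining: 2.1439
  Agriculture: 2.0730
  Textiles: 2.2964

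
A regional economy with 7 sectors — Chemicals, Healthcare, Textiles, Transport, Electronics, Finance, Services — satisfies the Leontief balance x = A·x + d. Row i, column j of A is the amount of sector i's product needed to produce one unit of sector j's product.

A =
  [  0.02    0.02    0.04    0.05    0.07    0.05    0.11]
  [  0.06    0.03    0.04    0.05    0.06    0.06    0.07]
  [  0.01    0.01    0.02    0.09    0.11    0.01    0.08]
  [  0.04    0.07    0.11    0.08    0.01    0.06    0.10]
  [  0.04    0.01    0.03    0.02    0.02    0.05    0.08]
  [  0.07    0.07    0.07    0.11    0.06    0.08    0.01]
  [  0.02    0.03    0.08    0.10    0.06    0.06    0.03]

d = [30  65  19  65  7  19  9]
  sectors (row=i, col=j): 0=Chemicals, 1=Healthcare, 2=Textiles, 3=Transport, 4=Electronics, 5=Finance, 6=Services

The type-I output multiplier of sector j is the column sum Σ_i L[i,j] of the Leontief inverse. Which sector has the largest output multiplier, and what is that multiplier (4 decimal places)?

Transport (1.8181)

Form M = I − A:
  [  0.98   -0.02   -0.04   -0.05   -0.07   -0.05   -0.11]
  [ -0.06    0.97   -0.04   -0.05   -0.06   -0.06   -0.07]
  [ -0.01   -0.01    0.98   -0.09   -0.11   -0.01   -0.08]
  [ -0.04   -0.07   -0.11    0.92   -0.01   -0.06   -0.10]
  [ -0.04   -0.01   -0.03   -0.02    0.98   -0.05   -0.08]
  [ -0.07   -0.07   -0.07   -0.11   -0.06    0.92   -0.01]
  [ -0.02   -0.03   -0.08   -0.10   -0.06   -0.06    0.97]
Leontief inverse L = M⁻¹:
  [  1.0403    0.0404    0.0754    0.0938    0.1001    0.0811    0.1459]
  [  0.0815    1.0511    0.0751    0.0938    0.0919    0.0921    0.1095]
  [  0.0281    0.0282    1.0531    0.1262    0.1327    0.0378    0.1164]
  [  0.0665    0.0976    0.1558    1.1405    0.0551    0.0989    0.1506]
  [  0.0541    0.0246    0.0547    0.0523    1.0433    0.0721    0.1046]
  [  0.0994    0.0991    0.1150    0.1652    0.1003    1.1205    0.0648]
  [  0.0426    0.0534    0.1173    0.1463    0.0923    0.0916    1.0729]
Total output x = L · d:
  x_0 = 1.0403·30 + 0.0404·65 + 0.0754·19 + 0.0938·65 + 0.1001·7 + 0.0811·19 + 0.1459·9 = 44.9215
  x_1 = 0.0815·30 + 1.0511·65 + 0.0751·19 + 0.0938·65 + 0.0919·7 + 0.0921·19 + 0.1095·9 = 81.6705
  x_2 = 0.0281·30 + 0.0282·65 + 1.0531·19 + 0.1262·65 + 0.1327·7 + 0.0378·19 + 0.1164·9 = 33.5843
  x_3 = 0.0665·30 + 0.0976·65 + 0.1558·19 + 1.1405·65 + 0.0551·7 + 0.0989·19 + 0.1506·9 = 89.0534
  x_4 = 0.0541·30 + 0.0246·65 + 0.0547·19 + 0.0523·65 + 1.0433·7 + 0.0721·19 + 0.1046·9 = 17.2762
  x_5 = 0.0994·30 + 0.0991·65 + 0.1150·19 + 0.1652·65 + 0.1003·7 + 1.1205·19 + 0.0648·9 = 44.9240
  x_6 = 0.0426·30 + 0.0534·65 + 0.1173·19 + 0.1463·65 + 0.0923·7 + 0.0916·19 + 1.0729·9 = 28.5285
Output multipliers (column sums of L):
  Chemicals: 1.4126
  Healthcare: 1.3945
  Textiles: 1.6464
  Transport: 1.8181
  Electronics: 1.6157
  Finance: 1.5940
  Services: 1.7647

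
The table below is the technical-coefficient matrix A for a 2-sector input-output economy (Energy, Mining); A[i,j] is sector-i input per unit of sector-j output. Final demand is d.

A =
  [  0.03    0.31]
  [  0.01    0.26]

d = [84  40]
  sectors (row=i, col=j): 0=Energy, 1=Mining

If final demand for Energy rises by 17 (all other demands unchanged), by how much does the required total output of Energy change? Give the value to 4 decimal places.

17.6018

Form M = I − A:
  [  0.97   -0.31]
  [ -0.01    0.74]
Leontief inverse L = M⁻¹:
  [  1.0354    0.4337]
  [  0.0140    1.3572]
Total output x = L · d:
  x_0 = 1.0354·84 + 0.4337·40 = 104.3235
  x_1 = 0.0140·84 + 1.3572·40 = 55.4638
Δx_0 = L[0,0] · Δd_0 = 1.0354 · 17 = 17.6018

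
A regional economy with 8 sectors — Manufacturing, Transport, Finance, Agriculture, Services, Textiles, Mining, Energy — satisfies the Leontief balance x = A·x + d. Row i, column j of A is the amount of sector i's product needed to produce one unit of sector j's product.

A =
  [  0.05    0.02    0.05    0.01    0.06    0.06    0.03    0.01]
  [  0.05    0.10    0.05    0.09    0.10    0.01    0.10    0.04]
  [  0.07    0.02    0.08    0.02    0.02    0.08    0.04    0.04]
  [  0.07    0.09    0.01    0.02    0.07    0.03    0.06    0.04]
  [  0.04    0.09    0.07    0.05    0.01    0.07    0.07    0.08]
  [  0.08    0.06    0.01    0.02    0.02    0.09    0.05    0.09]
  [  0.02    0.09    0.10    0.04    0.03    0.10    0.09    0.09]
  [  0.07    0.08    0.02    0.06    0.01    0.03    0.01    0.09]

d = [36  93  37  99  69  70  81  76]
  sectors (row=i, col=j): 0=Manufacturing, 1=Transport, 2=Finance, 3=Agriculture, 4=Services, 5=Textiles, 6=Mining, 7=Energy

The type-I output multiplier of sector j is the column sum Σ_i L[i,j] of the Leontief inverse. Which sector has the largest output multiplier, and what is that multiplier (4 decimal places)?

Transport (1.9648)

Form M = I − A:
  [  0.95   -0.02   -0.05   -0.01   -0.06   -0.06   -0.03   -0.01]
  [ -0.05    0.90   -0.05   -0.09   -0.10   -0.01   -0.10   -0.04]
  [ -0.07   -0.02    0.92   -0.02   -0.02   -0.08   -0.04   -0.04]
  [ -0.07   -0.09   -0.01    0.98   -0.07   -0.03   -0.06   -0.04]
  [ -0.04   -0.09   -0.07   -0.05    0.99   -0.07   -0.07   -0.08]
  [ -0.08   -0.06   -0.01   -0.02   -0.02    0.91   -0.05   -0.09]
  [ -0.02   -0.09   -0.10   -0.04   -0.03   -0.10    0.91   -0.09]
  [ -0.07   -0.08   -0.02   -0.06   -0.01   -0.03   -0.01    0.91]
Leontief inverse L = M⁻¹:
  [  1.0783    0.0519    0.0759    0.0280    0.0782    0.0930    0.0580    0.0405]
  [  0.1010    1.1722    0.1018    0.1319    0.1431    0.0648    0.1610    0.0978]
  [  0.1071    0.0576    1.1105    0.0414    0.0431    0.1205    0.0722    0.0772]
  [  0.1065    0.1408    0.0463    1.0511    0.1013    0.0691    0.1028    0.0815]
  [  0.0884    0.1489    0.1104    0.0855    1.0461    0.1178    0.1181    0.1314]
  [  0.1217    0.1099    0.0418    0.0497    0.0498    1.1315    0.0887    0.1352]
  [  0.0770    0.1589    0.1486    0.0813    0.0690    0.1589    1.1465    0.1531]
  [  0.1070    0.1246    0.0465    0.0874    0.0401    0.0604    0.0438    1.1253]
Total output x = L · d:
  x_0 = 1.0783·36 + 0.0519·93 + 0.0759·37 + 0.0280·99 + 0.0782·69 + 0.0930·70 + 0.0580·81 + 0.0405·76 = 68.9059
  x_1 = 0.1010·36 + 1.1722·93 + 0.1018·37 + 0.1319·99 + 0.1431·69 + 0.0648·70 + 0.1610·81 + 0.0978·76 = 164.3627
  x_2 = 0.1071·36 + 0.0576·93 + 1.1105·37 + 0.0414·99 + 0.0431·69 + 0.1205·70 + 0.0722·81 + 0.0772·76 = 77.5121
  x_3 = 0.1065·36 + 0.1408·93 + 0.0463·37 + 1.0511·99 + 0.1013·69 + 0.0691·70 + 0.1028·81 + 0.0815·76 = 149.0409
  x_4 = 0.0884·36 + 0.1489·93 + 0.1104·37 + 0.0855·99 + 1.0461·69 + 0.1178·70 + 0.1181·81 + 0.1314·76 = 129.5590
  x_5 = 0.1217·36 + 0.1099·93 + 0.0418·37 + 0.0497·99 + 0.0498·69 + 1.1315·70 + 0.0887·81 + 0.1352·76 = 121.1704
  x_6 = 0.0770·36 + 0.1589·93 + 0.1486·37 + 0.0813·99 + 0.0690·69 + 0.1589·70 + 1.1465·81 + 0.1531·76 = 151.4908
  x_7 = 0.1070·36 + 0.1246·93 + 0.0465·37 + 0.0874·99 + 0.0401·69 + 0.0604·70 + 0.0438·81 + 1.1253·76 = 121.8799
Output multipliers (column sums of L):
  Manufacturing: 1.7871
  Transport: 1.9648
  Finance: 1.6817
  Agriculture: 1.5565
  Services: 1.5705
  Textiles: 1.8158
  Mining: 1.7911
  Energy: 1.8420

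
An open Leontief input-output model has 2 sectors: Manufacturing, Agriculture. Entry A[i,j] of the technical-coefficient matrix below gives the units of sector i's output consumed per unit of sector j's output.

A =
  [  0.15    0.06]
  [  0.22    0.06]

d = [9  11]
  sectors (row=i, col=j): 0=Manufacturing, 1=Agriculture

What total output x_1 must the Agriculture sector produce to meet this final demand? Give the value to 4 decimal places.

Form M = I − A:
  [  0.85   -0.06]
  [ -0.22    0.94]
Leontief inverse L = M⁻¹:
  [  1.1962    0.0764]
  [  0.2800    1.0817]
Total output x = L · d:
  x_0 = 1.1962·9 + 0.0764·11 = 11.6060
  x_1 = 0.2800·9 + 1.0817·11 = 14.4184

14.4184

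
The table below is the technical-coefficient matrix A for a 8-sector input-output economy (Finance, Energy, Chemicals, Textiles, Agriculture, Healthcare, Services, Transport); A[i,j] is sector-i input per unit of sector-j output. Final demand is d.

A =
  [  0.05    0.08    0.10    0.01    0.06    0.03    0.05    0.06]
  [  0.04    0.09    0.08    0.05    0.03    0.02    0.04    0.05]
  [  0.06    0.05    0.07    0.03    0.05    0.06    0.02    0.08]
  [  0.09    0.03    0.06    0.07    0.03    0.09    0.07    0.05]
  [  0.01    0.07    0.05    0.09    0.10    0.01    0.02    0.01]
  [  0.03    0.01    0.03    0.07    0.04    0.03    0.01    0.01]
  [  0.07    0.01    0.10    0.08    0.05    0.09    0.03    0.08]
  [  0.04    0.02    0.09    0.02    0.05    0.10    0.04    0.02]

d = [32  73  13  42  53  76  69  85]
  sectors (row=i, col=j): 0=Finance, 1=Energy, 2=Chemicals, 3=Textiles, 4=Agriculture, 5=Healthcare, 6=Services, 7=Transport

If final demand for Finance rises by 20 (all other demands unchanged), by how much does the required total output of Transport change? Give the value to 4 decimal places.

1.3718

Form M = I − A:
  [  0.95   -0.08   -0.10   -0.01   -0.06   -0.03   -0.05   -0.06]
  [ -0.04    0.91   -0.08   -0.05   -0.03   -0.02   -0.04   -0.05]
  [ -0.06   -0.05    0.93   -0.03   -0.05   -0.06   -0.02   -0.08]
  [ -0.09   -0.03   -0.06    0.93   -0.03   -0.09   -0.07   -0.05]
  [ -0.01   -0.07   -0.05   -0.09    0.90   -0.01   -0.02   -0.01]
  [ -0.03   -0.01   -0.03   -0.07   -0.04    0.97   -0.01   -0.01]
  [ -0.07   -0.01   -0.10   -0.08   -0.05   -0.09    0.97   -0.08]
  [ -0.04   -0.02   -0.09   -0.02   -0.05   -0.10   -0.04    0.98]
Leontief inverse L = M⁻¹:
  [  1.0842    0.1165    0.1542    0.0459    0.0986    0.0674    0.0738    0.0950]
  [  0.0741    1.1233    0.1301    0.0830    0.0631    0.0564    0.0641    0.0832]
  [  0.0919    0.0822    1.1192    0.0631    0.0859    0.0958    0.0430    0.1098]
  [  0.1315    0.0647    0.1187    1.1114    0.0709    0.1348    0.0986    0.0879]
  [  0.0399    0.1015    0.0915    0.1259    1.1326    0.0401    0.0425    0.0369]
  [  0.0501    0.0275    0.0560    0.0914    0.0600    1.0507    0.0247    0.0271]
  [  0.1117    0.0454    0.1584    0.1217    0.0932    0.1367    1.0588    0.1171]
  [  0.0686    0.0464    0.1310    0.0528    0.0824    0.1303    0.0582    1.0473]
Total output x = L · d:
  x_0 = 1.0842·32 + 0.1165·73 + 0.1542·13 + 0.0459·42 + 0.0986·53 + 0.0674·76 + 0.0738·69 + 0.0950·85 = 70.6509
  x_1 = 0.0741·32 + 1.1233·73 + 0.1301·13 + 0.0830·42 + 0.0631·53 + 0.0564·76 + 0.0641·69 + 0.0832·85 = 108.6689
  x_2 = 0.0919·32 + 0.0822·73 + 1.1192·13 + 0.0631·42 + 0.0859·53 + 0.0958·76 + 0.0430·69 + 0.1098·85 = 50.2750
  x_3 = 0.1315·32 + 0.0647·73 + 0.1187·13 + 1.1114·42 + 0.0709·53 + 0.1348·76 + 0.0986·69 + 0.0879·85 = 85.4211
  x_4 = 0.0399·32 + 0.1015·73 + 0.0915·13 + 0.1259·42 + 1.1326·53 + 0.0401·76 + 0.0425·69 + 0.0369·85 = 84.3145
  x_5 = 0.0501·32 + 0.0275·73 + 0.0560·13 + 0.0914·42 + 0.0600·53 + 1.0507·76 + 0.0247·69 + 0.0271·85 = 95.2149
  x_6 = 0.1117·32 + 0.0454·73 + 0.1584·13 + 0.1217·42 + 0.0932·53 + 0.1367·76 + 1.0588·69 + 0.1171·85 = 112.3945
  x_7 = 0.0686·32 + 0.0464·73 + 0.1310·13 + 0.0528·42 + 0.0824·53 + 0.1303·76 + 0.0582·69 + 1.0473·85 = 116.8016
Δx_7 = L[7,0] · Δd_0 = 0.0686 · 20 = 1.3718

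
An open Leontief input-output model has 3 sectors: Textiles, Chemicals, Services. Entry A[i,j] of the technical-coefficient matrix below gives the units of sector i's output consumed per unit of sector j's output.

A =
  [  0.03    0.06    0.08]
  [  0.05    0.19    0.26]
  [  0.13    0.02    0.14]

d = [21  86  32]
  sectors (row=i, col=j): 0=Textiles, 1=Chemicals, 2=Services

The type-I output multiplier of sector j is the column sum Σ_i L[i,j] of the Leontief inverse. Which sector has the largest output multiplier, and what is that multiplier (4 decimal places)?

Services (1.7022)

Form M = I − A:
  [  0.97   -0.06   -0.08]
  [ -0.05    0.81   -0.26]
  [ -0.13   -0.02    0.86]
Leontief inverse L = M⁻¹:
  [  1.0515    0.0809    0.1223]
  [  0.1168    1.2528    0.3896]
  [  0.1617    0.0414    1.1903]
Total output x = L · d:
  x_0 = 1.0515·21 + 0.0809·86 + 0.1223·32 = 32.9519
  x_1 = 0.1168·21 + 1.2528·86 + 0.3896·32 = 122.6652
  x_2 = 0.1617·21 + 0.0414·86 + 1.1903·32 = 45.0431
Output multipliers (column sums of L):
  Textiles: 1.3299
  Chemicals: 1.3751
  Services: 1.7022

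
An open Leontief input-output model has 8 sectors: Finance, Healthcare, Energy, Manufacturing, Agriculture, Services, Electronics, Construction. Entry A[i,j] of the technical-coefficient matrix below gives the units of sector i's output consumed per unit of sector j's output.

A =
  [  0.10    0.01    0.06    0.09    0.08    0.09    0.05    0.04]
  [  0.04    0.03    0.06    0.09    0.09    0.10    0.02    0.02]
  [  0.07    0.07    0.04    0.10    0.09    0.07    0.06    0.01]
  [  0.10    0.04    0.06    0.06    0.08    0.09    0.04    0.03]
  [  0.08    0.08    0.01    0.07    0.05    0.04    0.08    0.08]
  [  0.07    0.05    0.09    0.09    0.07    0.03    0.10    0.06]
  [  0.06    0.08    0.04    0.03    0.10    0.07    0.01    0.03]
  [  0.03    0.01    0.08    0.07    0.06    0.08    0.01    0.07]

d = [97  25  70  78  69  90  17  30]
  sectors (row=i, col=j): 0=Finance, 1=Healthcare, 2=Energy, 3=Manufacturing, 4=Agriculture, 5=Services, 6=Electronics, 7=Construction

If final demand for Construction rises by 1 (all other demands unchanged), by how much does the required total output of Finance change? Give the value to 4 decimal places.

0.0858

Form M = I − A:
  [  0.90   -0.01   -0.06   -0.09   -0.08   -0.09   -0.05   -0.04]
  [ -0.04    0.97   -0.06   -0.09   -0.09   -0.10   -0.02   -0.02]
  [ -0.07   -0.07    0.96   -0.10   -0.09   -0.07   -0.06   -0.01]
  [ -0.10   -0.04   -0.06    0.94   -0.08   -0.09   -0.04   -0.03]
  [ -0.08   -0.08   -0.01   -0.07    0.95   -0.04   -0.08   -0.08]
  [ -0.07   -0.05   -0.09   -0.09   -0.07    0.97   -0.10   -0.06]
  [ -0.06   -0.08   -0.04   -0.03   -0.10   -0.07    0.99   -0.03]
  [ -0.03   -0.01   -0.08   -0.07   -0.06   -0.08   -0.01    0.93]
Leontief inverse L = M⁻¹:
  [  1.1776    0.0582    0.1159    0.1675    0.1580    0.1603    0.1043    0.0858]
  [  0.1067    1.0739    0.1082    0.1582    0.1572    0.1595    0.0695    0.0600]
  [  0.1446    0.1183    1.0929    0.1748    0.1670    0.1400    0.1112    0.0531]
  [  0.1736    0.0861    0.1136    1.1359    0.1552    0.1577    0.0925    0.0737]
  [  0.1462    0.1213    0.0625    0.1392    1.1226    0.1086    0.1222    0.1216]
  [  0.1483    0.1025    0.1468    0.1698    0.1545    1.1075    0.1507    0.1052]
  [  0.1190    0.1186    0.0838    0.0945    0.1617    0.1264    1.0539    0.0677]
  [  0.0881    0.0480    0.1250    0.1322    0.1203    0.1344    0.0528    1.1064]
Total output x = L · d:
  x_0 = 1.1776·97 + 0.0582·25 + 0.1159·70 + 0.1675·78 + 0.1580·69 + 0.1603·90 + 0.1043·17 + 0.0858·30 = 166.5339
  x_1 = 0.1067·97 + 1.0739·25 + 0.1082·70 + 0.1582·78 + 0.1572·69 + 0.1595·90 + 0.0695·17 + 0.0600·30 = 85.2941
  x_2 = 0.1446·97 + 0.1183·25 + 1.0929·70 + 0.1748·78 + 0.1670·69 + 0.1400·90 + 0.1112·17 + 0.0531·30 = 134.7300
  x_3 = 0.1736·97 + 0.0861·25 + 0.1136·70 + 1.1359·78 + 0.1552·69 + 0.1577·90 + 0.0925·17 + 0.0737·30 = 144.2305
  x_4 = 0.1462·97 + 0.1213·25 + 0.0625·70 + 0.1392·78 + 1.1226·69 + 0.1086·90 + 0.1222·17 + 0.1216·30 = 125.4034
  x_5 = 0.1483·97 + 0.1025·25 + 0.1468·70 + 0.1698·78 + 0.1545·69 + 1.1075·90 + 0.1507·17 + 0.1052·30 = 156.5237
  x_6 = 0.1190·97 + 0.1186·25 + 0.0838·70 + 0.0945·78 + 0.1617·69 + 0.1264·90 + 1.0539·17 + 0.0677·30 = 70.2301
  x_7 = 0.0881·97 + 0.0480·25 + 0.1250·70 + 0.1322·78 + 0.1203·69 + 0.1344·90 + 0.0528·17 + 1.1064·30 = 83.3031
Δx_0 = L[0,7] · Δd_7 = 0.0858 · 1 = 0.0858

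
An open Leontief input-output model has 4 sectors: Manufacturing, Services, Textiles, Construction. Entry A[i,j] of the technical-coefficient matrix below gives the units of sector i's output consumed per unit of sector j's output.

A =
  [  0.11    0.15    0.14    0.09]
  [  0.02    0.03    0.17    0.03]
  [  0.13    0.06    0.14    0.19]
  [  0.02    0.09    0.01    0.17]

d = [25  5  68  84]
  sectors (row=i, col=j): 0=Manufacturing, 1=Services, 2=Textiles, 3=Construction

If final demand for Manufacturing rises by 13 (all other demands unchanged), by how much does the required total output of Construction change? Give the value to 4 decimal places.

Form M = I − A:
  [  0.89   -0.15   -0.14   -0.09]
  [ -0.02    0.97   -0.17   -0.03]
  [ -0.13   -0.06    0.86   -0.19]
  [ -0.02   -0.09   -0.01    0.83]
Leontief inverse L = M⁻¹:
  [  1.1668    0.2123    0.2341    0.1878]
  [  0.0582    1.0624    0.2206    0.0952]
  [  0.1885    0.1332    1.2234    0.3053]
  [  0.0367    0.1219    0.0443    1.2233]
Total output x = L · d:
  x_0 = 1.1668·25 + 0.2123·5 + 0.2341·68 + 0.1878·84 = 61.9235
  x_1 = 0.0582·25 + 1.0624·5 + 0.2206·68 + 0.0952·84 = 29.7667
  x_2 = 0.1885·25 + 0.1332·5 + 1.2234·68 + 0.3053·84 = 114.2130
  x_3 = 0.0367·25 + 0.1219·5 + 0.0443·68 + 1.2233·84 = 107.3007
Δx_3 = L[3,0] · Δd_0 = 0.0367 · 13 = 0.4771

0.4771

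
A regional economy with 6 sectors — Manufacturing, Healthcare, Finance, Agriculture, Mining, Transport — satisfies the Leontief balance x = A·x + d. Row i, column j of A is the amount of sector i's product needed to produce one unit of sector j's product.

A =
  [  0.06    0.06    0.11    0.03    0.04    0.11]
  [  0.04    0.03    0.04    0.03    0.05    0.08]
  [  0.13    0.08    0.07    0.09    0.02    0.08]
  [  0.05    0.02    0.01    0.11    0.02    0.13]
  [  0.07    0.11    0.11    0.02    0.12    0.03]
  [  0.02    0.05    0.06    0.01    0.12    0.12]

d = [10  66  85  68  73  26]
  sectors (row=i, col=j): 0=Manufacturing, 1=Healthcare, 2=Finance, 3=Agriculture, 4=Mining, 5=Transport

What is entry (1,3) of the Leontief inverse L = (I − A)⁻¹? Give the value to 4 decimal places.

L[1,3] = 0.0483

Form M = I − A:
  [  0.94   -0.06   -0.11   -0.03   -0.04   -0.11]
  [ -0.04    0.97   -0.04   -0.03   -0.05   -0.08]
  [ -0.13   -0.08    0.93   -0.09   -0.02   -0.08]
  [ -0.05   -0.02   -0.01    0.89   -0.02   -0.13]
  [ -0.07   -0.11   -0.11   -0.02    0.88   -0.03]
  [ -0.02   -0.05   -0.06   -0.01   -0.12    0.88]
Leontief inverse L = M⁻¹:
  [  1.1029    0.1009    0.1566    0.0603    0.0844    0.1731]
  [  0.0661    1.0575    0.0714    0.0483    0.0823    0.1208]
  [  0.1749    0.1211    1.1202    0.1265    0.0644    0.1556]
  [  0.0766    0.0480    0.0424    1.1355    0.0586    0.1875]
  [  0.1216    0.1596    0.1660    0.0536    1.1686    0.0926]
  [  0.0582    0.0929    0.1071    0.0329    0.1710    1.1725]
Total output x = L · d:
  x_0 = 1.1029·10 + 0.1009·66 + 0.1566·85 + 0.0603·68 + 0.0844·73 + 0.1731·26 = 45.7543
  x_1 = 0.0661·10 + 1.0575·66 + 0.0714·85 + 0.0483·68 + 0.0823·73 + 0.1208·26 = 88.9508
  x_2 = 0.1749·10 + 0.1211·66 + 1.1202·85 + 0.1265·68 + 0.0644·73 + 0.1556·26 = 122.3026
  x_3 = 0.0766·10 + 0.0480·66 + 0.0424·85 + 1.1355·68 + 0.0586·73 + 0.1875·26 = 93.8965
  x_4 = 0.1216·10 + 0.1596·66 + 0.1660·85 + 0.0536·68 + 1.1686·73 + 0.0926·26 = 117.2153
  x_5 = 0.0582·10 + 0.0929·66 + 0.1071·85 + 0.0329·68 + 0.1710·73 + 1.1725·26 = 61.0291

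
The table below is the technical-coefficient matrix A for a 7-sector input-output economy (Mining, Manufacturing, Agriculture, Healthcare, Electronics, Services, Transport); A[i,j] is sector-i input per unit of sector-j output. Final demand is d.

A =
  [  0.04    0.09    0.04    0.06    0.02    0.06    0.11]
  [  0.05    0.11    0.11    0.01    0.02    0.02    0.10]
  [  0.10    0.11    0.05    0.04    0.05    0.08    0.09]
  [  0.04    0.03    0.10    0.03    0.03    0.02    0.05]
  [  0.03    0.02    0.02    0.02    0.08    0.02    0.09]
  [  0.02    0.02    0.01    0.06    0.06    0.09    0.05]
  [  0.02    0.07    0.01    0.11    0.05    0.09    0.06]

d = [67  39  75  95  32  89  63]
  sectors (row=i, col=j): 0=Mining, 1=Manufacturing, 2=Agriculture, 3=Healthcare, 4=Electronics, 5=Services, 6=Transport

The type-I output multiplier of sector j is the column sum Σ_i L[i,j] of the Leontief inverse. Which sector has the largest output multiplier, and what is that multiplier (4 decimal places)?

Transport (1.8817)

Form M = I − A:
  [  0.96   -0.09   -0.04   -0.06   -0.02   -0.06   -0.11]
  [ -0.05    0.89   -0.11   -0.01   -0.02   -0.02   -0.10]
  [ -0.10   -0.11    0.95   -0.04   -0.05   -0.08   -0.09]
  [ -0.04   -0.03   -0.10    0.97   -0.03   -0.02   -0.05]
  [ -0.03   -0.02   -0.02   -0.02    0.92   -0.02   -0.09]
  [ -0.02   -0.02   -0.01   -0.06   -0.06    0.91   -0.05]
  [ -0.02   -0.07   -0.01   -0.11   -0.05   -0.09    0.94]
Leontief inverse L = M⁻¹:
  [  1.0675    0.1364    0.0746    0.0960    0.0486    0.0991    0.1616]
  [  0.0841    1.1668    0.1469    0.0461    0.0493    0.0619    0.1585]
  [  0.1345    0.1684    1.0913    0.0826    0.0855    0.1278    0.1575]
  [  0.0649    0.0669    0.1241    1.0552    0.0522    0.0499    0.0904]
  [  0.0461    0.0463    0.0370    0.0444    1.1021    0.0448    0.1241]
  [  0.0365    0.0438    0.0299    0.0842    0.0835    1.1169    0.0837]
  [  0.0440    0.1061    0.0435    0.1403    0.0783    0.1232    1.1059]
Total output x = L · d:
  x_0 = 1.0675·67 + 0.1364·39 + 0.0746·75 + 0.0960·95 + 0.0486·32 + 0.0991·89 + 0.1616·63 = 112.1134
  x_1 = 0.0841·67 + 1.1668·39 + 0.1469·75 + 0.0461·95 + 0.0493·32 + 0.0619·89 + 0.1585·63 = 83.6045
  x_2 = 0.1345·67 + 0.1684·39 + 1.0913·75 + 0.0826·95 + 0.0855·32 + 0.1278·89 + 0.1575·63 = 129.3061
  x_3 = 0.0649·67 + 0.0669·39 + 0.1241·75 + 1.0552·95 + 0.0522·32 + 0.0499·89 + 0.0904·63 = 128.3170
  x_4 = 0.0461·67 + 0.0463·39 + 0.0370·75 + 0.0444·95 + 1.1021·32 + 0.0448·89 + 0.1241·63 = 58.9524
  x_5 = 0.0365·67 + 0.0438·39 + 0.0299·75 + 0.0842·95 + 0.0835·32 + 1.1169·89 + 0.0837·63 = 121.7411
  x_6 = 0.0440·67 + 0.1061·39 + 0.0435·75 + 0.1403·95 + 0.0783·32 + 0.1232·89 + 1.1059·63 = 106.8158
Output multipliers (column sums of L):
  Mining: 1.4776
  Manufacturing: 1.7346
  Agriculture: 1.5472
  Healthcare: 1.5487
  Electronics: 1.4995
  Services: 1.6236
  Transport: 1.8817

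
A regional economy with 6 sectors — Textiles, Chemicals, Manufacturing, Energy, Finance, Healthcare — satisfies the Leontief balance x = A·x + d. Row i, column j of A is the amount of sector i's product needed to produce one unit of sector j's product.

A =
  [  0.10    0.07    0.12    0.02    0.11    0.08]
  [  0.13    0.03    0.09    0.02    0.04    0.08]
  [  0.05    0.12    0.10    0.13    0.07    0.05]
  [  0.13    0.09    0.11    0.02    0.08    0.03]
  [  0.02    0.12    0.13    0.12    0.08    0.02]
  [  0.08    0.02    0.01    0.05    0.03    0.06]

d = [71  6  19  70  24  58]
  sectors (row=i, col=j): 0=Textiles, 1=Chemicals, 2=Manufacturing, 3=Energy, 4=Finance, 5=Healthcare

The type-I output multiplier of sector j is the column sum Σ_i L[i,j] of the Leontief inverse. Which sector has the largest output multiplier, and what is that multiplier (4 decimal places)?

Manufacturing (2.0191)

Form M = I − A:
  [  0.90   -0.07   -0.12   -0.02   -0.11   -0.08]
  [ -0.13    0.97   -0.09   -0.02   -0.04   -0.08]
  [ -0.05   -0.12    0.90   -0.13   -0.07   -0.05]
  [ -0.13   -0.09   -0.11    0.98   -0.08   -0.03]
  [ -0.02   -0.12   -0.13   -0.12    0.92   -0.02]
  [ -0.08   -0.02   -0.01   -0.05   -0.03    0.94]
Leontief inverse L = M⁻¹:
  [  1.1702    0.1417    0.2067    0.0820    0.1731    0.1289]
  [  0.1870    1.0833    0.1555    0.0638    0.0908    0.1204]
  [  0.1328    0.1929    1.1914    0.1862    0.1344    0.0999]
  [  0.1989    0.1573    0.1949    1.0748    0.1415    0.0780]
  [  0.0971    0.1933    0.2197    0.1782    1.1413    0.0664]
  [  0.1187    0.0517    0.0509    0.0732    0.0620    1.0847]
Total output x = L · d:
  x_0 = 1.1702·71 + 0.1417·6 + 0.2067·19 + 0.0820·70 + 0.1731·24 + 0.1289·58 = 105.2329
  x_1 = 0.1870·71 + 1.0833·6 + 0.1555·19 + 0.0638·70 + 0.0908·24 + 0.1204·58 = 36.3608
  x_2 = 0.1328·71 + 0.1929·6 + 1.1914·19 + 0.1862·70 + 0.1344·24 + 0.0999·58 = 55.2807
  x_3 = 0.1989·71 + 0.1573·6 + 0.1949·19 + 1.0748·70 + 0.1415·24 + 0.0780·58 = 101.9246
  x_4 = 0.0971·71 + 0.1933·6 + 0.2197·19 + 0.1782·70 + 1.1413·24 + 0.0664·58 = 55.9456
  x_5 = 0.1187·71 + 0.0517·6 + 0.0509·19 + 0.0732·70 + 0.0620·24 + 1.0847·58 = 79.2269
Output multipliers (column sums of L):
  Textiles: 1.9048
  Chemicals: 1.8202
  Manufacturing: 2.0191
  Energy: 1.6582
  Finance: 1.7431
  Healthcare: 1.5783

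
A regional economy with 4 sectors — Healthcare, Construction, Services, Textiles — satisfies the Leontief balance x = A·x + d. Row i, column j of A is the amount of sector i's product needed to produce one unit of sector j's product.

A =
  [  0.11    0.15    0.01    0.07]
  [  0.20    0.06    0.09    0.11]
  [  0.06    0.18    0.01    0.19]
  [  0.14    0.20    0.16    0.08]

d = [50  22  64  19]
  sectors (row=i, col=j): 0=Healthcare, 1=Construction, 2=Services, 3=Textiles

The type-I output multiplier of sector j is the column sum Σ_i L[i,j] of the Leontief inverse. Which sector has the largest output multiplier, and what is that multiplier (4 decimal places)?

Construction (2.0474)

Form M = I − A:
  [  0.89   -0.15   -0.01   -0.07]
  [ -0.20    0.94   -0.09   -0.11]
  [ -0.06   -0.18    0.99   -0.19]
  [ -0.14   -0.20   -0.16    0.92]
Leontief inverse L = M⁻¹:
  [  1.1992    0.2293    0.0539    0.1298]
  [  0.3054    1.1809    0.1417    0.1937]
  [  0.1820    0.2944    1.0828    0.2727]
  [  0.2805    0.3428    0.2273    1.1962]
Total output x = L · d:
  x_0 = 1.1992·50 + 0.2293·22 + 0.0539·64 + 0.1298·19 = 70.9216
  x_1 = 0.3054·50 + 1.1809·22 + 0.1417·64 + 0.1937·19 = 54.0027
  x_2 = 0.1820·50 + 0.2944·22 + 1.0828·64 + 0.2727·19 = 90.0572
  x_3 = 0.2805·50 + 0.3428·22 + 0.2273·64 + 1.1962·19 = 58.8464
Output multipliers (column sums of L):
  Healthcare: 1.9672
  Construction: 2.0474
  Services: 1.5058
  Textiles: 1.7924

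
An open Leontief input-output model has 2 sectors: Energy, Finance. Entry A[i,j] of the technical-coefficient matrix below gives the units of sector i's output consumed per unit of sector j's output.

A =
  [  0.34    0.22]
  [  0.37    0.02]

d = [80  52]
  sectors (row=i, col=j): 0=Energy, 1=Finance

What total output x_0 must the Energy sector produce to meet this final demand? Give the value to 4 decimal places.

158.8964

Form M = I − A:
  [  0.66   -0.22]
  [ -0.37    0.98]
Leontief inverse L = M⁻¹:
  [  1.7333    0.3891]
  [  0.6544    1.1673]
Total output x = L · d:
  x_0 = 1.7333·80 + 0.3891·52 = 158.8964
  x_1 = 0.6544·80 + 1.1673·52 = 113.0527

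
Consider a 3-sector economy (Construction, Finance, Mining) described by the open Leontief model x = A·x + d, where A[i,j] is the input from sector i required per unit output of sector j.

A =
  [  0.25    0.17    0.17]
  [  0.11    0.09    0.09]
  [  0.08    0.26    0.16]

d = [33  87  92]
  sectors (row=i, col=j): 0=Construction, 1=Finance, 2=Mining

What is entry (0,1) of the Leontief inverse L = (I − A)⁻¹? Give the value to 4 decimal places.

L[0,1] = 0.3585

Form M = I − A:
  [  0.75   -0.17   -0.17]
  [ -0.11    0.91   -0.09]
  [ -0.08   -0.26    0.84]
Leontief inverse L = M⁻¹:
  [  1.4207    0.3585    0.3259]
  [  0.1910    1.1818    0.1653]
  [  0.1944    0.3999    1.2727]
Total output x = L · d:
  x_0 = 1.4207·33 + 0.3585·87 + 0.3259·92 = 108.0601
  x_1 = 0.1910·33 + 1.1818·87 + 0.1653·92 = 124.3223
  x_2 = 0.1944·33 + 0.3999·87 + 1.2727·92 = 158.2959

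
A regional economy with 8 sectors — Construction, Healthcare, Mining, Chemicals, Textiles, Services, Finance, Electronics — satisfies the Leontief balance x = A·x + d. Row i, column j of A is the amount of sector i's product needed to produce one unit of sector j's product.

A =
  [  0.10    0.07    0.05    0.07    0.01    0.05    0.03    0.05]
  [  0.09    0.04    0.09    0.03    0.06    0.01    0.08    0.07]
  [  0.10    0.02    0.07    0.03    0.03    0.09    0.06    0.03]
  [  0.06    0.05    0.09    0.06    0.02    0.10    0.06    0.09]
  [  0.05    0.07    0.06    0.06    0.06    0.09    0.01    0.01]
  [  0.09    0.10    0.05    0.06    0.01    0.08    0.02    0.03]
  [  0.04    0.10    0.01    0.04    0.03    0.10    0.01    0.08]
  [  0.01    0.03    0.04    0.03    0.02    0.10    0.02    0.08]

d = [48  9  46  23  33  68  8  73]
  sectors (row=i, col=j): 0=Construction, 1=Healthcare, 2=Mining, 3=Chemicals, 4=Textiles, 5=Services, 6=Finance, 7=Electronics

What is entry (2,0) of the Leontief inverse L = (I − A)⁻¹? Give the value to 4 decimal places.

Form M = I − A:
  [  0.90   -0.07   -0.05   -0.07   -0.01   -0.05   -0.03   -0.05]
  [ -0.09    0.96   -0.09   -0.03   -0.06   -0.01   -0.08   -0.07]
  [ -0.10   -0.02    0.93   -0.03   -0.03   -0.09   -0.06   -0.03]
  [ -0.06   -0.05   -0.09    0.94   -0.02   -0.10   -0.06   -0.09]
  [ -0.05   -0.07   -0.06   -0.06    0.94   -0.09   -0.01   -0.01]
  [ -0.09   -0.10   -0.05   -0.06   -0.01    0.92   -0.02   -0.03]
  [ -0.04   -0.10   -0.01   -0.04   -0.03   -0.10    0.99   -0.08]
  [ -0.01   -0.03   -0.04   -0.03   -0.02   -0.10   -0.02    0.92]
Leontief inverse L = M⁻¹:
  [  1.1562    0.1143    0.0959    0.1070    0.0300    0.1049    0.0609    0.0942]
  [  0.1463    1.0873    0.1351    0.0682    0.0834    0.0729    0.1093    0.1145]
  [  0.1569    0.0682    1.1118    0.0678    0.0488    0.1471    0.0866    0.0695]
  [  0.1253    0.1050    0.1429    1.1034    0.0439    0.1718    0.0946    0.1417]
  [  0.1063    0.1143    0.1060    0.0963    1.0815    0.1431    0.0395    0.0472]
  [  0.1504    0.1464    0.0985    0.0980    0.0315    1.1339    0.0530    0.0740]
  [  0.0905    0.1428    0.0536    0.0739    0.0507    0.1506    1.0381    0.1205]
  [  0.0489    0.0646    0.0726    0.0567    0.0346    0.1452    0.0403    1.1110]
Total output x = L · d:
  x_0 = 1.1562·48 + 0.1143·9 + 0.0959·46 + 0.1070·23 + 0.0300·33 + 0.1049·68 + 0.0609·8 + 0.0942·73 = 78.8813
  x_1 = 0.1463·48 + 1.0873·9 + 0.1351·46 + 0.0682·23 + 0.0834·33 + 0.0729·68 + 0.1093·8 + 0.1145·73 = 41.5385
  x_2 = 0.1569·48 + 0.0682·9 + 1.1118·46 + 0.0678·23 + 0.0488·33 + 0.1471·68 + 0.0866·8 + 0.0695·73 = 78.2270
  x_3 = 0.1253·48 + 0.1050·9 + 0.1429·46 + 1.1034·23 + 0.0439·33 + 0.1718·68 + 0.0946·8 + 0.1417·73 = 63.1466
  x_4 = 0.1063·48 + 0.1143·9 + 0.1060·46 + 0.0963·23 + 1.0815·33 + 0.1431·68 + 0.0395·8 + 0.0472·73 = 62.4034
  x_5 = 0.1504·48 + 0.1464·9 + 0.0985·46 + 0.0980·23 + 0.0315·33 + 1.1339·68 + 0.0530·8 + 0.0740·73 = 99.2977
  x_6 = 0.0905·48 + 0.1428·9 + 0.0536·46 + 0.0739·23 + 0.0507·33 + 0.1506·68 + 1.0381·8 + 0.1205·73 = 38.8083
  x_7 = 0.0489·48 + 0.0646·9 + 0.0726·46 + 0.0567·23 + 0.0346·33 + 0.1452·68 + 0.0403·8 + 1.1110·73 = 100.0135

L[2,0] = 0.1569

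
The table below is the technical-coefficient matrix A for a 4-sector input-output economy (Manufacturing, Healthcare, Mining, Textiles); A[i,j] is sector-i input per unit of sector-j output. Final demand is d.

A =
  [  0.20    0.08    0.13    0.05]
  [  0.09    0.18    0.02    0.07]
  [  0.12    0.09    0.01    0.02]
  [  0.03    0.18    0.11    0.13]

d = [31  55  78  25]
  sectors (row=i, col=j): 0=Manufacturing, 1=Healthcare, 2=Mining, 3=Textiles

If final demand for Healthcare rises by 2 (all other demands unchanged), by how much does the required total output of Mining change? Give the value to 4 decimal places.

Form M = I − A:
  [  0.80   -0.08   -0.13   -0.05]
  [ -0.09    0.82   -0.02   -0.07]
  [ -0.12   -0.09    0.99   -0.02]
  [ -0.03   -0.18   -0.11    0.87]
Leontief inverse L = M⁻¹:
  [  1.2999    0.1673    0.1843    0.0924]
  [  0.1554    1.2657    0.0584    0.1121]
  [  0.1737    0.1411    1.0408    0.0453]
  [  0.0989    0.2855    0.1500    1.1815]
Total output x = L · d:
  x_0 = 1.2999·31 + 0.1673·55 + 0.1843·78 + 0.0924·25 = 66.1916
  x_1 = 0.1554·31 + 1.2657·55 + 0.0584·78 + 0.1121·25 = 81.7891
  x_2 = 0.1737·31 + 0.1411·55 + 1.0408·78 + 0.0453·25 = 95.4588
  x_3 = 0.0989·31 + 0.2855·55 + 0.1500·78 + 1.1815·25 = 60.0095
Δx_2 = L[2,1] · Δd_1 = 0.1411 · 2 = 0.2822

0.2822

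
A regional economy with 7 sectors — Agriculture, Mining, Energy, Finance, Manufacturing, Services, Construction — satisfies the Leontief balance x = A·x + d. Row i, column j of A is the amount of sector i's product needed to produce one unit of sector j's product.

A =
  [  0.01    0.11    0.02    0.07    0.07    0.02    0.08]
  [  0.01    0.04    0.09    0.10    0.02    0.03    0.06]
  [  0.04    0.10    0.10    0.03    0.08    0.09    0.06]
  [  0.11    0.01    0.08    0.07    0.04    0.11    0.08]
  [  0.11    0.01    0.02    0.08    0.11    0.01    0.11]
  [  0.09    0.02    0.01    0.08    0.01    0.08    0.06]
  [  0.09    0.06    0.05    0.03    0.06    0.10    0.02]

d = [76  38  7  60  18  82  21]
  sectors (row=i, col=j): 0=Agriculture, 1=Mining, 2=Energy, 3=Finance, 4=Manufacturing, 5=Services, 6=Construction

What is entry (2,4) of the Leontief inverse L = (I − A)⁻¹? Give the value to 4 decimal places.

L[2,4] = 0.1271

Form M = I − A:
  [  0.99   -0.11   -0.02   -0.07   -0.07   -0.02   -0.08]
  [ -0.01    0.96   -0.09   -0.10   -0.02   -0.03   -0.06]
  [ -0.04   -0.10    0.90   -0.03   -0.08   -0.09   -0.06]
  [ -0.11   -0.01   -0.08    0.93   -0.04   -0.11   -0.08]
  [ -0.11   -0.01   -0.02   -0.08    0.89   -0.01   -0.11]
  [ -0.09   -0.02   -0.01   -0.08   -0.01    0.92   -0.06]
  [ -0.09   -0.06   -0.05   -0.03   -0.06   -0.10    0.98]
Leontief inverse L = M⁻¹:
  [  1.0550    0.1381    0.0573    0.1144    0.1053    0.0612    0.1230]
  [  0.0533    1.0709    0.1281    0.1377    0.0535    0.0765    0.0997]
  [  0.0951    0.1428    1.1461    0.0865    0.1271    0.1433    0.1168]
  [  0.1676    0.0564    0.1206    1.1241    0.0869    0.1674    0.1363]
  [  0.1662    0.0497    0.0557    0.1296    1.1603    0.0567    0.1643]
  [  0.1305    0.0500    0.0373    0.1194    0.0394    1.1205    0.0988]
  [  0.1336    0.0954    0.0825    0.0779    0.0972    0.1405    1.0681]
Total output x = L · d:
  x_0 = 1.0550·76 + 0.1381·38 + 0.0573·7 + 0.1144·60 + 0.1053·18 + 0.0612·82 + 0.1230·21 = 102.1912
  x_1 = 0.0533·76 + 1.0709·38 + 0.1281·7 + 0.1377·60 + 0.0535·18 + 0.0765·82 + 0.0997·21 = 63.2307
  x_2 = 0.0951·76 + 0.1428·38 + 1.1461·7 + 0.0865·60 + 0.1271·18 + 0.1433·82 + 0.1168·21 = 42.3553
  x_3 = 0.1676·76 + 0.0564·38 + 0.1206·7 + 1.1241·60 + 0.0869·18 + 0.1674·82 + 0.1363·21 = 101.3299
  x_4 = 0.1662·76 + 0.0497·38 + 0.0557·7 + 0.1296·60 + 1.1603·18 + 0.0567·82 + 0.1643·21 = 51.6704
  x_5 = 0.1305·76 + 0.0500·38 + 0.0373·7 + 0.1194·60 + 0.0394·18 + 1.1205·82 + 0.0988·21 = 113.9049
  x_6 = 0.1336·76 + 0.0954·38 + 0.0825·7 + 0.0779·60 + 0.0972·18 + 0.1405·82 + 1.0681·21 = 54.7341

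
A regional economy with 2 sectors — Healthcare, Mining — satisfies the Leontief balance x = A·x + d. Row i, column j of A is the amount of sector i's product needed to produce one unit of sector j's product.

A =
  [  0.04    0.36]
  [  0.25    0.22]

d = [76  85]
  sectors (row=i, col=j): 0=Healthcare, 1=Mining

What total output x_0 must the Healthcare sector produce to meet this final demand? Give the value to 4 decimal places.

Form M = I − A:
  [  0.96   -0.36]
  [ -0.25    0.78]
Leontief inverse L = M⁻¹:
  [  1.1840    0.5464]
  [  0.3795    1.4572]
Total output x = L · d:
  x_0 = 1.1840·76 + 0.5464·85 = 136.4299
  x_1 = 0.3795·76 + 1.4572·85 = 152.7019

136.4299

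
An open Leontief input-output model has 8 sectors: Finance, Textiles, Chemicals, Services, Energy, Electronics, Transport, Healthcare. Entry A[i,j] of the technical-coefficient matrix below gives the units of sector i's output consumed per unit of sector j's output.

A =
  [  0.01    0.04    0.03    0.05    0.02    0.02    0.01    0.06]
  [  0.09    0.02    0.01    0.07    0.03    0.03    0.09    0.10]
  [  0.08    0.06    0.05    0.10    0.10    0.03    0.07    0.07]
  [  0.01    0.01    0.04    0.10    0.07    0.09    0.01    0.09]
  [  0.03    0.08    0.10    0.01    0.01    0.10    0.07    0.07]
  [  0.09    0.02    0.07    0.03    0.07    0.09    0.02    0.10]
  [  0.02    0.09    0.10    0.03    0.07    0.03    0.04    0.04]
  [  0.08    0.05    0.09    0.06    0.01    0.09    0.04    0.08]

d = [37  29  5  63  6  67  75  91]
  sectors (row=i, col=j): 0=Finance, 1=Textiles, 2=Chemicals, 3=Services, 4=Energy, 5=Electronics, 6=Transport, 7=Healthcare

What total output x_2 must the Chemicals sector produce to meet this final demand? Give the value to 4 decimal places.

52.0953

Form M = I − A:
  [  0.99   -0.04   -0.03   -0.05   -0.02   -0.02   -0.01   -0.06]
  [ -0.09    0.98   -0.01   -0.07   -0.03   -0.03   -0.09   -0.10]
  [ -0.08   -0.06    0.95   -0.10   -0.10   -0.03   -0.07   -0.07]
  [ -0.01   -0.01   -0.04    0.90   -0.07   -0.09   -0.01   -0.09]
  [ -0.03   -0.08   -0.10   -0.01    0.99   -0.10   -0.07   -0.07]
  [ -0.09   -0.02   -0.07   -0.03   -0.07    0.91   -0.02   -0.10]
  [ -0.02   -0.09   -0.10   -0.03   -0.07   -0.03    0.96   -0.04]
  [ -0.08   -0.05   -0.09   -0.06   -0.01   -0.09   -0.04    0.92]
Leontief inverse L = M⁻¹:
  [  1.0347    0.0583    0.0565    0.0777    0.0404    0.0490    0.0291    0.0954]
  [  0.1260    1.0561    0.0597    0.1135    0.0640    0.0773    0.1187    0.1571]
  [  0.1280    0.1065    1.1122    0.1572    0.1453    0.0926    0.1127    0.1459]
  [  0.0526    0.0427    0.0912    1.1451    0.1073    0.1471    0.0404    0.1529]
  [  0.0828    0.1196    0.1530    0.0604    1.0549    0.1499    0.1096    0.1373]
  [  0.1388    0.0603    0.1262    0.0789    0.1097    1.1465    0.0560    0.1683]
  [  0.0641    0.1269    0.1466    0.0761    0.1080    0.0753    1.0793    0.0999]
  [  0.1300    0.0884    0.1433    0.1147    0.0551    0.1442    0.0762    1.1503]
Total output x = L · d:
  x_0 = 1.0347·37 + 0.0583·29 + 0.0565·5 + 0.0777·63 + 0.0404·6 + 0.0490·67 + 0.0291·75 + 0.0954·91 = 59.5482
  x_1 = 0.1260·37 + 1.0561·29 + 0.0597·5 + 0.1135·63 + 0.0640·6 + 0.0773·67 + 0.1187·75 + 0.1571·91 = 71.4945
  x_2 = 0.1280·37 + 0.1065·29 + 1.1122·5 + 0.1572·63 + 0.1453·6 + 0.0926·67 + 0.1127·75 + 0.1459·91 = 52.0953
  x_3 = 0.0526·37 + 0.0427·29 + 0.0912·5 + 1.1451·63 + 0.1073·6 + 0.1471·67 + 0.0404·75 + 0.1529·91 = 103.2297
  x_4 = 0.0828·37 + 0.1196·29 + 0.1530·5 + 0.0604·63 + 1.0549·6 + 0.1499·67 + 0.1096·75 + 0.1373·91 = 48.1883
  x_5 = 0.1388·37 + 0.0603·29 + 0.1262·5 + 0.0789·63 + 0.1097·6 + 1.1465·67 + 0.0560·75 + 0.1683·91 = 109.4754
  x_6 = 0.0641·37 + 0.1269·29 + 0.1466·5 + 0.0761·63 + 0.1080·6 + 0.0753·67 + 1.0793·75 + 0.0999·91 = 107.3099
  x_7 = 0.1300·37 + 0.0884·29 + 0.1433·5 + 0.1147·63 + 0.0551·6 + 0.1442·67 + 0.0762·75 + 1.1503·91 = 135.7044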